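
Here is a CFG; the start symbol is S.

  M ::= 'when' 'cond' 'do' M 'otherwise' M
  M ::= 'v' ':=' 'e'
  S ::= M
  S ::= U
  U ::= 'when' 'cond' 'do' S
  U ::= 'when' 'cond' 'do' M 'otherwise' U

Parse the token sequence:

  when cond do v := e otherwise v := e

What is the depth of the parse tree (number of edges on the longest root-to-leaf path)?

[S [M when cond do [M v := e] otherwise [M v := e]]]

3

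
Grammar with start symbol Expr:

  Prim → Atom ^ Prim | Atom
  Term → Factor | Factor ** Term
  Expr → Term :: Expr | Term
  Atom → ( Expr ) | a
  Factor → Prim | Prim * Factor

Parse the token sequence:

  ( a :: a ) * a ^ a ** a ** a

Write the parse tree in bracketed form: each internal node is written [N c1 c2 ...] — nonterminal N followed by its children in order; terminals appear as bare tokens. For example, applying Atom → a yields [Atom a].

[Expr [Term [Factor [Prim [Atom ( [Expr [Term [Factor [Prim [Atom a]]]] :: [Expr [Term [Factor [Prim [Atom a]]]]]] )]] * [Factor [Prim [Atom a] ^ [Prim [Atom a]]]]] ** [Term [Factor [Prim [Atom a]]] ** [Term [Factor [Prim [Atom a]]]]]]]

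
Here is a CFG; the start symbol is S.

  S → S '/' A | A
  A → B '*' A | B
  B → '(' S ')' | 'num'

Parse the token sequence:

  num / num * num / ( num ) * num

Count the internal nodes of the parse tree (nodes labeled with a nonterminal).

16

[S [S [S [A [B num]]] / [A [B num] * [A [B num]]]] / [A [B ( [S [A [B num]]] )] * [A [B num]]]]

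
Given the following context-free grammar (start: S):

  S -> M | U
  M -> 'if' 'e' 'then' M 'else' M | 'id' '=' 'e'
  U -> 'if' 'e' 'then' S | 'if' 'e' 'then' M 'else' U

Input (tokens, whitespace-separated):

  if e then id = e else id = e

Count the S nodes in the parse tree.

[S [M if e then [M id = e] else [M id = e]]]

1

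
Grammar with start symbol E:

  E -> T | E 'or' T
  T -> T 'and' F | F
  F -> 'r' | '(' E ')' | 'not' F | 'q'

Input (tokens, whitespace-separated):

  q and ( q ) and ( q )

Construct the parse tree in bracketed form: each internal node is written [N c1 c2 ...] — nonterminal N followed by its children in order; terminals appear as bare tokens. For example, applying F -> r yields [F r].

[E [T [T [T [F q]] and [F ( [E [T [F q]]] )]] and [F ( [E [T [F q]]] )]]]

E
T
T and F
T and F and F
F and F and F
q and F and F
q and ( E ) and F
q and ( T ) and F
q and ( F ) and F
q and ( q ) and F
q and ( q ) and ( E )
q and ( q ) and ( T )
q and ( q ) and ( F )
q and ( q ) and ( q )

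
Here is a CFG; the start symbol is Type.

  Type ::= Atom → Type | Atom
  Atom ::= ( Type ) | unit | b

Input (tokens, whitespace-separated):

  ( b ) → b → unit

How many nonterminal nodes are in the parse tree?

[Type [Atom ( [Type [Atom b]] )] → [Type [Atom b] → [Type [Atom unit]]]]

8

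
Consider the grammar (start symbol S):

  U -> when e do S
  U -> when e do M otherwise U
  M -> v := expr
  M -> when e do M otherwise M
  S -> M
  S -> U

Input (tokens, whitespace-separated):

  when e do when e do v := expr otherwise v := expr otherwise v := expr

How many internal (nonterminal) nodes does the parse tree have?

6

[S [M when e do [M when e do [M v := expr] otherwise [M v := expr]] otherwise [M v := expr]]]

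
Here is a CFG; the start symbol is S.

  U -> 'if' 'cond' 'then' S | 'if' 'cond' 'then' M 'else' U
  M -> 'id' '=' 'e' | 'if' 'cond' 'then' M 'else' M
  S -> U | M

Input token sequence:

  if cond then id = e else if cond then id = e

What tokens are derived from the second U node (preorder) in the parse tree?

[S [U if cond then [M id = e] else [U if cond then [S [M id = e]]]]]

if cond then id = e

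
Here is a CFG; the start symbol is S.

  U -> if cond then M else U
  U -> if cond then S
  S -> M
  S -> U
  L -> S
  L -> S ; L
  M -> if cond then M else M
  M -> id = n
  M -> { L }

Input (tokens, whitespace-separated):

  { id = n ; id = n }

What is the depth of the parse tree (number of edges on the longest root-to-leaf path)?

[S [M { [L [S [M id = n]] ; [L [S [M id = n]]]] }]]

6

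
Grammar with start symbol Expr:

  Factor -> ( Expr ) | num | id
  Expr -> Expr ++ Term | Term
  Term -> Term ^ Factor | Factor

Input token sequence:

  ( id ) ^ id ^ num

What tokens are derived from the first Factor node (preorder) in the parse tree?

( id )

[Expr [Term [Term [Term [Factor ( [Expr [Term [Factor id]]] )]] ^ [Factor id]] ^ [Factor num]]]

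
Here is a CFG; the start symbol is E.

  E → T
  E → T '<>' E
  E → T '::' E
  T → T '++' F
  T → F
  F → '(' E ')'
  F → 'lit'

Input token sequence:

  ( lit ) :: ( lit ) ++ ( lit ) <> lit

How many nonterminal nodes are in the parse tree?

20

[E [T [F ( [E [T [F lit]]] )]] :: [E [T [T [F ( [E [T [F lit]]] )]] ++ [F ( [E [T [F lit]]] )]] <> [E [T [F lit]]]]]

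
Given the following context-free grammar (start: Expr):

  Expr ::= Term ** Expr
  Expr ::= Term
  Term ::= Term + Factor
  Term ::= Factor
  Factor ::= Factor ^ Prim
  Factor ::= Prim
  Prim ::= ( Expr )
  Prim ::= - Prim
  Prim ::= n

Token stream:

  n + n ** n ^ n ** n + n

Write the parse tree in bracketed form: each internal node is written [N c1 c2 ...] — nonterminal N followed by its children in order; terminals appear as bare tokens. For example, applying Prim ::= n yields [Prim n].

Expr
Term ** Expr
Term + Factor ** Expr
Factor + Factor ** Expr
Prim + Factor ** Expr
n + Factor ** Expr
n + Prim ** Expr
n + n ** Expr
n + n ** Term ** Expr
n + n ** Factor ** Expr
n + n ** Factor ^ Prim ** Expr
n + n ** Prim ^ Prim ** Expr
n + n ** n ^ Prim ** Expr
n + n ** n ^ n ** Expr
n + n ** n ^ n ** Term
n + n ** n ^ n ** Term + Factor
n + n ** n ^ n ** Factor + Factor
n + n ** n ^ n ** Prim + Factor
n + n ** n ^ n ** n + Factor
n + n ** n ^ n ** n + Prim
n + n ** n ^ n ** n + n

[Expr [Term [Term [Factor [Prim n]]] + [Factor [Prim n]]] ** [Expr [Term [Factor [Factor [Prim n]] ^ [Prim n]]] ** [Expr [Term [Term [Factor [Prim n]]] + [Factor [Prim n]]]]]]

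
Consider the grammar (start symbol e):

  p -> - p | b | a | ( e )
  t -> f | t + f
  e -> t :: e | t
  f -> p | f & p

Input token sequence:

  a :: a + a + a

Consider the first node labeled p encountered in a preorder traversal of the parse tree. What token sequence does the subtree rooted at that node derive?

a

[e [t [f [p a]]] :: [e [t [t [t [f [p a]]] + [f [p a]]] + [f [p a]]]]]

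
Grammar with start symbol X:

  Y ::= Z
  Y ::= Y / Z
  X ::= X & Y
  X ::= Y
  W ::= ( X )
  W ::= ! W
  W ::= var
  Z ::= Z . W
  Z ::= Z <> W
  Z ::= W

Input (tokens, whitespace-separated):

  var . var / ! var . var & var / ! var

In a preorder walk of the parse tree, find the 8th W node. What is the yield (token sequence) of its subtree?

var

[X [X [Y [Y [Z [Z [W var]] . [W var]]] / [Z [Z [W ! [W var]]] . [W var]]]] & [Y [Y [Z [W var]]] / [Z [W ! [W var]]]]]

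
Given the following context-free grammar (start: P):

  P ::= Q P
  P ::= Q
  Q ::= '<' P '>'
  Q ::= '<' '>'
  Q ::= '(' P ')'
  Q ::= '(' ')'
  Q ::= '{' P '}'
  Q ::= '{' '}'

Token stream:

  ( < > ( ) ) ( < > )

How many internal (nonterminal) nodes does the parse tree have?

[P [Q ( [P [Q < >] [P [Q ( )]]] )] [P [Q ( [P [Q < >]] )]]]

10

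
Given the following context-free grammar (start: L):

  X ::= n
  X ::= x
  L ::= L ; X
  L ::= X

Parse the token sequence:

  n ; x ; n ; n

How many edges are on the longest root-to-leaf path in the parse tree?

[L [L [L [L [X n]] ; [X x]] ; [X n]] ; [X n]]

5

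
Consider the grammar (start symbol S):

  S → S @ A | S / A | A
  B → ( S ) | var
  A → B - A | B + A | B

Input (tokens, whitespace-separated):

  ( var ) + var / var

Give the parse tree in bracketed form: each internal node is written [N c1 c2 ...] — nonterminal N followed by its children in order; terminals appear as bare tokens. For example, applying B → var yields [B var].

[S [S [A [B ( [S [A [B var]]] )] + [A [B var]]]] / [A [B var]]]

S
S / A
A / A
B + A / A
( S ) + A / A
( A ) + A / A
( B ) + A / A
( var ) + A / A
( var ) + B / A
( var ) + var / A
( var ) + var / B
( var ) + var / var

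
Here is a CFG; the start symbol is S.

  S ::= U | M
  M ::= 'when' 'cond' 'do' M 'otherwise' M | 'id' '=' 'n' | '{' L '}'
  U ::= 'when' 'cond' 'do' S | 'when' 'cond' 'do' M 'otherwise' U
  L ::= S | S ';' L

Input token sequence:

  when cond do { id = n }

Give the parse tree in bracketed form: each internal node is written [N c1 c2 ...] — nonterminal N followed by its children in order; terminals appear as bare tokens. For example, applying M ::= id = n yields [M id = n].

[S [U when cond do [S [M { [L [S [M id = n]]] }]]]]

S
U
when cond do S
when cond do M
when cond do { L }
when cond do { S }
when cond do { M }
when cond do { id = n }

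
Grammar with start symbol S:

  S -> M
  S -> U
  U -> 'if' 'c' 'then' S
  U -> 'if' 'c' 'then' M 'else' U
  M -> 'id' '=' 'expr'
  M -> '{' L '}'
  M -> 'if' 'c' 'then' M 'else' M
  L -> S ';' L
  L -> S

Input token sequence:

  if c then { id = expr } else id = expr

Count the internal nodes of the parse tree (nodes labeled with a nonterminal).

[S [M if c then [M { [L [S [M id = expr]]] }] else [M id = expr]]]

7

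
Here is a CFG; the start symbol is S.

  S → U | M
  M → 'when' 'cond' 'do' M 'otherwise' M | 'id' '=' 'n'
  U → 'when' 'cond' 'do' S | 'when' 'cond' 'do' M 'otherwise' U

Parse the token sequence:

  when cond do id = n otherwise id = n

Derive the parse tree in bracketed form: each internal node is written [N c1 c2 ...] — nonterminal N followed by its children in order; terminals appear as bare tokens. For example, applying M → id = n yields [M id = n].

[S [M when cond do [M id = n] otherwise [M id = n]]]

S
M
when cond do M otherwise M
when cond do id = n otherwise M
when cond do id = n otherwise id = n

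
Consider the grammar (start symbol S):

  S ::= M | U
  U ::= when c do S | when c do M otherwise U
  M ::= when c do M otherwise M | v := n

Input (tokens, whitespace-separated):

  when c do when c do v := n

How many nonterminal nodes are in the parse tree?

6

[S [U when c do [S [U when c do [S [M v := n]]]]]]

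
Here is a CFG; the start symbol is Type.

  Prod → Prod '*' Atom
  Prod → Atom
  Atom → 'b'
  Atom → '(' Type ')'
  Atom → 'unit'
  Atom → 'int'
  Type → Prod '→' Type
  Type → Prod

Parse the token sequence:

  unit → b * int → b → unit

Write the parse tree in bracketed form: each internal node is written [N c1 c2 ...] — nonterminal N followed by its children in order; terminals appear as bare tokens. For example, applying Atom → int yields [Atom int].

[Type [Prod [Atom unit]] → [Type [Prod [Prod [Atom b]] * [Atom int]] → [Type [Prod [Atom b]] → [Type [Prod [Atom unit]]]]]]

Type
Prod → Type
Atom → Type
unit → Type
unit → Prod → Type
unit → Prod * Atom → Type
unit → Atom * Atom → Type
unit → b * Atom → Type
unit → b * int → Type
unit → b * int → Prod → Type
unit → b * int → Atom → Type
unit → b * int → b → Type
unit → b * int → b → Prod
unit → b * int → b → Atom
unit → b * int → b → unit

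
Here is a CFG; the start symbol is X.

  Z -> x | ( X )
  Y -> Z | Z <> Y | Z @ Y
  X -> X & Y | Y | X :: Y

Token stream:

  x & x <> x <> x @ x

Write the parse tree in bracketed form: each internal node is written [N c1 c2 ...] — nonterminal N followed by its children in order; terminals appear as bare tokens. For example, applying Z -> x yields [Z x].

[X [X [Y [Z x]]] & [Y [Z x] <> [Y [Z x] <> [Y [Z x] @ [Y [Z x]]]]]]

X
X & Y
Y & Y
Z & Y
x & Y
x & Z <> Y
x & x <> Y
x & x <> Z <> Y
x & x <> x <> Y
x & x <> x <> Z @ Y
x & x <> x <> x @ Y
x & x <> x <> x @ Z
x & x <> x <> x @ x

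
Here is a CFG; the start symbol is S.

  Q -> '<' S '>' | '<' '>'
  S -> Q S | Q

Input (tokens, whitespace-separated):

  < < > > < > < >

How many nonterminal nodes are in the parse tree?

[S [Q < [S [Q < >]] >] [S [Q < >] [S [Q < >]]]]

8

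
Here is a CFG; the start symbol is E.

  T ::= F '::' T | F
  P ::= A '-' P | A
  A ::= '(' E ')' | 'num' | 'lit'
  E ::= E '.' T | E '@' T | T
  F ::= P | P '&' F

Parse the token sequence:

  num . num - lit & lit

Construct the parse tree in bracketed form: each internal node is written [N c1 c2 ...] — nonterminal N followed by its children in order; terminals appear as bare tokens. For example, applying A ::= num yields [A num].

[E [E [T [F [P [A num]]]]] . [T [F [P [A num] - [P [A lit]]] & [F [P [A lit]]]]]]

E
E . T
T . T
F . T
P . T
A . T
num . T
num . F
num . P & F
num . A - P & F
num . num - P & F
num . num - A & F
num . num - lit & F
num . num - lit & P
num . num - lit & A
num . num - lit & lit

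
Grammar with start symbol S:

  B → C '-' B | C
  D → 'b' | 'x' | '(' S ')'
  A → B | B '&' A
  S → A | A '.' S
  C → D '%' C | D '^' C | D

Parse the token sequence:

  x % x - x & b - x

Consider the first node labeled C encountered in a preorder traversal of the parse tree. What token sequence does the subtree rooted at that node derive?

x % x

[S [A [B [C [D x] % [C [D x]]] - [B [C [D x]]]] & [A [B [C [D b]] - [B [C [D x]]]]]]]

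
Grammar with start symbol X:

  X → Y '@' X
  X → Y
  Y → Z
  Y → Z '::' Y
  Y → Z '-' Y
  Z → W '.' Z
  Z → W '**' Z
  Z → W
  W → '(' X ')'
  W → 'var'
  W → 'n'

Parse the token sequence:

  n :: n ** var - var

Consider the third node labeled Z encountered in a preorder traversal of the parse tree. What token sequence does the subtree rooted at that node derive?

var

[X [Y [Z [W n]] :: [Y [Z [W n] ** [Z [W var]]] - [Y [Z [W var]]]]]]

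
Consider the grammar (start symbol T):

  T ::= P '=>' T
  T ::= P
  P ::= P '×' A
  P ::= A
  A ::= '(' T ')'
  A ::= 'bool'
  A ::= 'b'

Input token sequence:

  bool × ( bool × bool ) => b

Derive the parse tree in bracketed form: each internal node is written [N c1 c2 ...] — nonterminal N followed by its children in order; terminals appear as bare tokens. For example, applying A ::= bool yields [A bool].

T
P => T
P × A => T
A × A => T
bool × A => T
bool × ( T ) => T
bool × ( P ) => T
bool × ( P × A ) => T
bool × ( A × A ) => T
bool × ( bool × A ) => T
bool × ( bool × bool ) => T
bool × ( bool × bool ) => P
bool × ( bool × bool ) => A
bool × ( bool × bool ) => b

[T [P [P [A bool]] × [A ( [T [P [P [A bool]] × [A bool]]] )]] => [T [P [A b]]]]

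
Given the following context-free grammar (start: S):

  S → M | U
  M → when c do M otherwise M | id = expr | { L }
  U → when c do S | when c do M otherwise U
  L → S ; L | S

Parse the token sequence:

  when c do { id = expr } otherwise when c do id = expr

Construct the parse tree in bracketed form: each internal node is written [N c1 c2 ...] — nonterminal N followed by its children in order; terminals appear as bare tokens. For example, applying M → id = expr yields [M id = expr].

[S [U when c do [M { [L [S [M id = expr]]] }] otherwise [U when c do [S [M id = expr]]]]]

S
U
when c do M otherwise U
when c do { L } otherwise U
when c do { S } otherwise U
when c do { M } otherwise U
when c do { id = expr } otherwise U
when c do { id = expr } otherwise when c do S
when c do { id = expr } otherwise when c do M
when c do { id = expr } otherwise when c do id = expr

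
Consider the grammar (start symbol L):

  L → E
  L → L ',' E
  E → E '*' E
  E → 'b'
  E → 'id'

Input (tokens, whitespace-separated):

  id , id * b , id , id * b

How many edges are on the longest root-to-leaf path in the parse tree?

5

[L [L [L [L [E id]] , [E [E id] * [E b]]] , [E id]] , [E [E id] * [E b]]]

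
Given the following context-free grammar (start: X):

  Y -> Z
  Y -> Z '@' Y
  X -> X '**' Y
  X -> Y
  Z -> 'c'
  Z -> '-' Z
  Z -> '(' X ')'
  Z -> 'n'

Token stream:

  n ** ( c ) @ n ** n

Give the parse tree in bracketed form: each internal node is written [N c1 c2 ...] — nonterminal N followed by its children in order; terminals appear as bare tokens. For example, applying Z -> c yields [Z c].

X
X ** Y
X ** Y ** Y
Y ** Y ** Y
Z ** Y ** Y
n ** Y ** Y
n ** Z @ Y ** Y
n ** ( X ) @ Y ** Y
n ** ( Y ) @ Y ** Y
n ** ( Z ) @ Y ** Y
n ** ( c ) @ Y ** Y
n ** ( c ) @ Z ** Y
n ** ( c ) @ n ** Y
n ** ( c ) @ n ** Z
n ** ( c ) @ n ** n

[X [X [X [Y [Z n]]] ** [Y [Z ( [X [Y [Z c]]] )] @ [Y [Z n]]]] ** [Y [Z n]]]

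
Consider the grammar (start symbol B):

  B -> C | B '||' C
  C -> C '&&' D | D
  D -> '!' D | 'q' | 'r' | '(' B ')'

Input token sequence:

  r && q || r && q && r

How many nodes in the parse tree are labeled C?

[B [B [C [C [D r]] && [D q]]] || [C [C [C [D r]] && [D q]] && [D r]]]

5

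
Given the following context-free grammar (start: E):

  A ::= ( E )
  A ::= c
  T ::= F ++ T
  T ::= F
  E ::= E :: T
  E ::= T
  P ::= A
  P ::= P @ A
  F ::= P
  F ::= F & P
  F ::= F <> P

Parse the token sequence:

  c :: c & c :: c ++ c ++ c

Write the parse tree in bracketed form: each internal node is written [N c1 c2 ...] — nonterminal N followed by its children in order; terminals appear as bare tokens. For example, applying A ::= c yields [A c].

[E [E [E [T [F [P [A c]]]]] :: [T [F [F [P [A c]]] & [P [A c]]]]] :: [T [F [P [A c]]] ++ [T [F [P [A c]]] ++ [T [F [P [A c]]]]]]]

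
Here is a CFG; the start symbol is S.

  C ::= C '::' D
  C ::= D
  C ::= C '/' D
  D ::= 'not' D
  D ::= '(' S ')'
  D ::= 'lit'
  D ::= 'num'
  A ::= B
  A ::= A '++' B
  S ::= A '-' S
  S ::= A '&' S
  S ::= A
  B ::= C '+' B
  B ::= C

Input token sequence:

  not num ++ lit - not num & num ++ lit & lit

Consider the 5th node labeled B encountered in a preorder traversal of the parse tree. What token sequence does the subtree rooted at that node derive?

[S [A [A [B [C [D not [D num]]]]] ++ [B [C [D lit]]]] - [S [A [B [C [D not [D num]]]]] & [S [A [A [B [C [D num]]]] ++ [B [C [D lit]]]] & [S [A [B [C [D lit]]]]]]]]

lit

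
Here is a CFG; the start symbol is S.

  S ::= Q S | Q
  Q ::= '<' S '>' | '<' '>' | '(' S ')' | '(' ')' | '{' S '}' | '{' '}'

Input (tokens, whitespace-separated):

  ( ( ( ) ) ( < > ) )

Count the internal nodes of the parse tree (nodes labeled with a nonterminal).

[S [Q ( [S [Q ( [S [Q ( )]] )] [S [Q ( [S [Q < >]] )]]] )]]

10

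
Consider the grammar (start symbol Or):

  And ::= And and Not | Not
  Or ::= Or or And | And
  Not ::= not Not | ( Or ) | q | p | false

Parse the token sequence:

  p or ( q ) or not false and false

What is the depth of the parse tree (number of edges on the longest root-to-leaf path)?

[Or [Or [Or [And [Not p]]] or [And [Not ( [Or [And [Not q]]] )]]] or [And [And [Not not [Not false]]] and [Not false]]]

7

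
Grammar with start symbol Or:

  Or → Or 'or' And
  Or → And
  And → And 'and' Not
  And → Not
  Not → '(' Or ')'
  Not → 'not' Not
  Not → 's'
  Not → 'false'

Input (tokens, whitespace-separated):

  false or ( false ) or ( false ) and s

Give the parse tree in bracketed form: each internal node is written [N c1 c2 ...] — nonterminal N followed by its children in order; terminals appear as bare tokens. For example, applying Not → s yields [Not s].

Or
Or or And
Or or And or And
And or And or And
Not or And or And
false or And or And
false or Not or And
false or ( Or ) or And
false or ( And ) or And
false or ( Not ) or And
false or ( false ) or And
false or ( false ) or And and Not
false or ( false ) or Not and Not
false or ( false ) or ( Or ) and Not
false or ( false ) or ( And ) and Not
false or ( false ) or ( Not ) and Not
false or ( false ) or ( false ) and Not
false or ( false ) or ( false ) and s

[Or [Or [Or [And [Not false]]] or [And [Not ( [Or [And [Not false]]] )]]] or [And [And [Not ( [Or [And [Not false]]] )]] and [Not s]]]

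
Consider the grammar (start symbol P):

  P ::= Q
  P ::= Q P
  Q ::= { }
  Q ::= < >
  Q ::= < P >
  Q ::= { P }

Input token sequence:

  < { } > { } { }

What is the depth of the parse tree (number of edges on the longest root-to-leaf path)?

[P [Q < [P [Q { }]] >] [P [Q { }] [P [Q { }]]]]

4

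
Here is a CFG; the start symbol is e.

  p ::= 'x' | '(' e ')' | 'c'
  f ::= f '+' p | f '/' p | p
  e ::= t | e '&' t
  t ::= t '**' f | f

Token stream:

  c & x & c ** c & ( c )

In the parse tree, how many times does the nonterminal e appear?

5

[e [e [e [e [t [f [p c]]]] & [t [f [p x]]]] & [t [t [f [p c]]] ** [f [p c]]]] & [t [f [p ( [e [t [f [p c]]]] )]]]]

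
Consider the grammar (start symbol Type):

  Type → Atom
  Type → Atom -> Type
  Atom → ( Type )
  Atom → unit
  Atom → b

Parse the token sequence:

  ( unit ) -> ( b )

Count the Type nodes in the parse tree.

4

[Type [Atom ( [Type [Atom unit]] )] -> [Type [Atom ( [Type [Atom b]] )]]]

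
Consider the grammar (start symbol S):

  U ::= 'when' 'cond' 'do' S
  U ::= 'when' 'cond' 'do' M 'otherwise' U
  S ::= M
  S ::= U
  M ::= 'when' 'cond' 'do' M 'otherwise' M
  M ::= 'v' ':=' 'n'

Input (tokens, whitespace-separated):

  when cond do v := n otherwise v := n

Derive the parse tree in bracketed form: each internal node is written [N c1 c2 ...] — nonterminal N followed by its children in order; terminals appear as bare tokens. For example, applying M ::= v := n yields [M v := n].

[S [M when cond do [M v := n] otherwise [M v := n]]]

S
M
when cond do M otherwise M
when cond do v := n otherwise M
when cond do v := n otherwise v := n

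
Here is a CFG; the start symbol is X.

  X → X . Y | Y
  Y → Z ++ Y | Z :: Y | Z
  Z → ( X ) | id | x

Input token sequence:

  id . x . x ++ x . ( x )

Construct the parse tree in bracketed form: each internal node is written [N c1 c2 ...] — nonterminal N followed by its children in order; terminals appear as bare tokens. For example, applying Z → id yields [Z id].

[X [X [X [X [Y [Z id]]] . [Y [Z x]]] . [Y [Z x] ++ [Y [Z x]]]] . [Y [Z ( [X [Y [Z x]]] )]]]

X
X . Y
X . Y . Y
X . Y . Y . Y
Y . Y . Y . Y
Z . Y . Y . Y
id . Y . Y . Y
id . Z . Y . Y
id . x . Y . Y
id . x . Z ++ Y . Y
id . x . x ++ Y . Y
id . x . x ++ Z . Y
id . x . x ++ x . Y
id . x . x ++ x . Z
id . x . x ++ x . ( X )
id . x . x ++ x . ( Y )
id . x . x ++ x . ( Z )
id . x . x ++ x . ( x )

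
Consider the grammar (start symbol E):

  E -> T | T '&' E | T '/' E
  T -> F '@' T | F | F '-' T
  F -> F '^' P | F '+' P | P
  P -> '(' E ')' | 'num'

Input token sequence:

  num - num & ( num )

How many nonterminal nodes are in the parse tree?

15

[E [T [F [P num]] - [T [F [P num]]]] & [E [T [F [P ( [E [T [F [P num]]]] )]]]]]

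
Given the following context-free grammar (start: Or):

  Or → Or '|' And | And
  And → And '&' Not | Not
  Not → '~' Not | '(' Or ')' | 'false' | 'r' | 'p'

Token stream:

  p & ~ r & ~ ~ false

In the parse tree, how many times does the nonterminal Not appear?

6

[Or [And [And [And [Not p]] & [Not ~ [Not r]]] & [Not ~ [Not ~ [Not false]]]]]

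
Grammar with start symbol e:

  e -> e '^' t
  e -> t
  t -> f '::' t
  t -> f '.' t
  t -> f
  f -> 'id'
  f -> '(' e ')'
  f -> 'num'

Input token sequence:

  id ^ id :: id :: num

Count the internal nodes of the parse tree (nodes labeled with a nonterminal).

[e [e [t [f id]]] ^ [t [f id] :: [t [f id] :: [t [f num]]]]]

10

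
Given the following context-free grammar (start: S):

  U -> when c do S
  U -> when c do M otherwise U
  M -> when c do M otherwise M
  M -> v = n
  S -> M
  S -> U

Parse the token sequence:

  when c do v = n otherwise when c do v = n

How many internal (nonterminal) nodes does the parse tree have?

6

[S [U when c do [M v = n] otherwise [U when c do [S [M v = n]]]]]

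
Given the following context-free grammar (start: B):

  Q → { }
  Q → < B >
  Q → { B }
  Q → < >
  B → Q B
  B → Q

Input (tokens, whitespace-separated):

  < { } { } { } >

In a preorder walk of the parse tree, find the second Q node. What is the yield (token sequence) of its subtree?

[B [Q < [B [Q { }] [B [Q { }] [B [Q { }]]]] >]]

{ }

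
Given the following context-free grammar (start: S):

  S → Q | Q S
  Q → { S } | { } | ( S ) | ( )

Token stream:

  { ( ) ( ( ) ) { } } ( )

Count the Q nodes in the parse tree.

[S [Q { [S [Q ( )] [S [Q ( [S [Q ( )]] )] [S [Q { }]]]] }] [S [Q ( )]]]

6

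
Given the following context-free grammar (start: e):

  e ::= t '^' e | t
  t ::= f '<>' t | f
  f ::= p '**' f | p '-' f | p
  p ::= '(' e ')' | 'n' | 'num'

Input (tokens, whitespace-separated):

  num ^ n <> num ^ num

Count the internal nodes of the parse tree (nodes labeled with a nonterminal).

15

[e [t [f [p num]]] ^ [e [t [f [p n]] <> [t [f [p num]]]] ^ [e [t [f [p num]]]]]]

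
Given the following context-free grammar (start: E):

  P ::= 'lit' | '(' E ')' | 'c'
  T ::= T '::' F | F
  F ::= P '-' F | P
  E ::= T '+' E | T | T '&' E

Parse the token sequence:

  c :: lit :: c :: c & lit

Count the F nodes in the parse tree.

5

[E [T [T [T [T [F [P c]]] :: [F [P lit]]] :: [F [P c]]] :: [F [P c]]] & [E [T [F [P lit]]]]]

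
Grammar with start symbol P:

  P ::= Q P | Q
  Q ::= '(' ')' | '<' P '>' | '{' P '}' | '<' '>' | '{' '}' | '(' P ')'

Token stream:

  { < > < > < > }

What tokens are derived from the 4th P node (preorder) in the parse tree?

< >

[P [Q { [P [Q < >] [P [Q < >] [P [Q < >]]]] }]]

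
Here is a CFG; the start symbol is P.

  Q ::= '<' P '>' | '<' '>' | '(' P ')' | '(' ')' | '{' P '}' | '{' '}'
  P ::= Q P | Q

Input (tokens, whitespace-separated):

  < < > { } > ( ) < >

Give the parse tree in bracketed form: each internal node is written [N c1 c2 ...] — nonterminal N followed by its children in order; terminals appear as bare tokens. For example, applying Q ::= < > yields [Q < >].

[P [Q < [P [Q < >] [P [Q { }]]] >] [P [Q ( )] [P [Q < >]]]]

P
Q P
< P > P
< Q P > P
< < > P > P
< < > Q > P
< < > { } > P
< < > { } > Q P
< < > { } > ( ) P
< < > { } > ( ) Q
< < > { } > ( ) < >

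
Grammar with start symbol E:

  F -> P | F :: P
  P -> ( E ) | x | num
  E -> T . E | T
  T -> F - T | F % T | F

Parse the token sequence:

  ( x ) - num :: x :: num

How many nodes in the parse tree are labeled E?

2

[E [T [F [P ( [E [T [F [P x]]]] )]] - [T [F [F [F [P num]] :: [P x]] :: [P num]]]]]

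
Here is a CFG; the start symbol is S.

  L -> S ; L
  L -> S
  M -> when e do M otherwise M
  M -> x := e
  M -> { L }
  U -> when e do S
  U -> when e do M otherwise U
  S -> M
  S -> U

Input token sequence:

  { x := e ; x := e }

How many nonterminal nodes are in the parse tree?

[S [M { [L [S [M x := e]] ; [L [S [M x := e]]]] }]]

8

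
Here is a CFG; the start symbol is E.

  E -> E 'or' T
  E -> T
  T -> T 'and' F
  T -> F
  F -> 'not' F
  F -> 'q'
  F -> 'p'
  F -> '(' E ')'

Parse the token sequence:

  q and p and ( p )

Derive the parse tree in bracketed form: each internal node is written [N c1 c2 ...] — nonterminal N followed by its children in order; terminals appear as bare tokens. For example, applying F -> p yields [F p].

E
T
T and F
T and F and F
F and F and F
q and F and F
q and p and F
q and p and ( E )
q and p and ( T )
q and p and ( F )
q and p and ( p )

[E [T [T [T [F q]] and [F p]] and [F ( [E [T [F p]]] )]]]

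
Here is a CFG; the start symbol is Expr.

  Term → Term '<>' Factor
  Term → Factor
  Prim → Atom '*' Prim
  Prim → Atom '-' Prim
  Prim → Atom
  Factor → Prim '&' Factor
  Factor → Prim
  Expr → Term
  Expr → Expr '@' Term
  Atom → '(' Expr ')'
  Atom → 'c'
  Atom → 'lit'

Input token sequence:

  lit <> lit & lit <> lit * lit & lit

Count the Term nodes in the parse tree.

3

[Expr [Term [Term [Term [Factor [Prim [Atom lit]]]] <> [Factor [Prim [Atom lit]] & [Factor [Prim [Atom lit]]]]] <> [Factor [Prim [Atom lit] * [Prim [Atom lit]]] & [Factor [Prim [Atom lit]]]]]]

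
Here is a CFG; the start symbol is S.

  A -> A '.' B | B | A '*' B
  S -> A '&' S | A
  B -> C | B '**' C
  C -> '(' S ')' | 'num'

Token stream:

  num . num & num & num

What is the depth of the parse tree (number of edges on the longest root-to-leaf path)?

6

[S [A [A [B [C num]]] . [B [C num]]] & [S [A [B [C num]]] & [S [A [B [C num]]]]]]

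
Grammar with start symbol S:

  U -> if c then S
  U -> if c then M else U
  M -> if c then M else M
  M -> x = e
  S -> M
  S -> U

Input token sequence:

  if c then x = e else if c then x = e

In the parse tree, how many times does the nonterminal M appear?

2

[S [U if c then [M x = e] else [U if c then [S [M x = e]]]]]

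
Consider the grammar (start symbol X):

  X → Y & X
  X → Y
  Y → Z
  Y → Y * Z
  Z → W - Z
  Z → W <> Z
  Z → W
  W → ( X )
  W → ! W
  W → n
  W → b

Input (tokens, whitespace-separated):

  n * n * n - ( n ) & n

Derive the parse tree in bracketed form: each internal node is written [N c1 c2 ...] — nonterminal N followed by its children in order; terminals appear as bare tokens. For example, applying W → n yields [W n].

[X [Y [Y [Y [Z [W n]]] * [Z [W n]]] * [Z [W n] - [Z [W ( [X [Y [Z [W n]]]] )]]]] & [X [Y [Z [W n]]]]]

X
Y & X
Y * Z & X
Y * Z * Z & X
Z * Z * Z & X
W * Z * Z & X
n * Z * Z & X
n * W * Z & X
n * n * Z & X
n * n * W - Z & X
n * n * n - Z & X
n * n * n - W & X
n * n * n - ( X ) & X
n * n * n - ( Y ) & X
n * n * n - ( Z ) & X
n * n * n - ( W ) & X
n * n * n - ( n ) & X
n * n * n - ( n ) & Y
n * n * n - ( n ) & Z
n * n * n - ( n ) & W
n * n * n - ( n ) & n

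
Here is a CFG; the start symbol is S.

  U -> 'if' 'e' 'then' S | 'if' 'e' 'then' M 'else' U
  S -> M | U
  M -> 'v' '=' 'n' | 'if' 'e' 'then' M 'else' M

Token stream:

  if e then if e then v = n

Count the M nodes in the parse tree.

1

[S [U if e then [S [U if e then [S [M v = n]]]]]]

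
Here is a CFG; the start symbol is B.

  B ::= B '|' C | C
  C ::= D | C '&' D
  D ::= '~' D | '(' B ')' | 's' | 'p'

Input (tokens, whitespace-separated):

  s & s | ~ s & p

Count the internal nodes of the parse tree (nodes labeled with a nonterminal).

11

[B [B [C [C [D s]] & [D s]]] | [C [C [D ~ [D s]]] & [D p]]]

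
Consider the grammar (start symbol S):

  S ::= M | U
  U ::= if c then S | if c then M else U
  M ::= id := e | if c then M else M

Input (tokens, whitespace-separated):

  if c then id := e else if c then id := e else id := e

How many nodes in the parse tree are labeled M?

[S [M if c then [M id := e] else [M if c then [M id := e] else [M id := e]]]]

5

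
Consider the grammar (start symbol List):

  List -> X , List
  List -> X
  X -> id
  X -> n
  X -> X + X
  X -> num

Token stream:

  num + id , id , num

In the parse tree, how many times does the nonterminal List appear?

3

[List [X [X num] + [X id]] , [List [X id] , [List [X num]]]]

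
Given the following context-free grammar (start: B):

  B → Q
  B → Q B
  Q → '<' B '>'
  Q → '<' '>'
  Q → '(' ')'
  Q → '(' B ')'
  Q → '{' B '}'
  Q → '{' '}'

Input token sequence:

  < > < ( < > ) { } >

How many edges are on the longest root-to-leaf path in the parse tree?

[B [Q < >] [B [Q < [B [Q ( [B [Q < >]] )] [B [Q { }]]] >]]]

7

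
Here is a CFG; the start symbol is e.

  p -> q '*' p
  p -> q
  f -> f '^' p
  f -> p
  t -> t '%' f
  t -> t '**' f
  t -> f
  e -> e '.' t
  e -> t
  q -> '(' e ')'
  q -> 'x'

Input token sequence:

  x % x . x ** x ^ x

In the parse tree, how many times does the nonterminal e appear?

2

[e [e [t [t [f [p [q x]]]] % [f [p [q x]]]]] . [t [t [f [p [q x]]]] ** [f [f [p [q x]]] ^ [p [q x]]]]]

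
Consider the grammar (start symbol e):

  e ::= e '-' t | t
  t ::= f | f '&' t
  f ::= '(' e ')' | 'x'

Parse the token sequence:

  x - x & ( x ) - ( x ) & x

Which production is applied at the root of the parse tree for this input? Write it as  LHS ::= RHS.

e ::= e '-' t

[e [e [e [t [f x]]] - [t [f x] & [t [f ( [e [t [f x]]] )]]]] - [t [f ( [e [t [f x]]] )] & [t [f x]]]]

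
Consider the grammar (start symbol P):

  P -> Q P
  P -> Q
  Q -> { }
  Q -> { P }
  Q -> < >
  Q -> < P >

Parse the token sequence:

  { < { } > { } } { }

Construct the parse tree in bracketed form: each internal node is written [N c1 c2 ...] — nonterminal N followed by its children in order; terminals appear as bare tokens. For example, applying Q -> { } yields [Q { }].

[P [Q { [P [Q < [P [Q { }]] >] [P [Q { }]]] }] [P [Q { }]]]

P
Q P
{ P } P
{ Q P } P
{ < P > P } P
{ < Q > P } P
{ < { } > P } P
{ < { } > Q } P
{ < { } > { } } P
{ < { } > { } } Q
{ < { } > { } } { }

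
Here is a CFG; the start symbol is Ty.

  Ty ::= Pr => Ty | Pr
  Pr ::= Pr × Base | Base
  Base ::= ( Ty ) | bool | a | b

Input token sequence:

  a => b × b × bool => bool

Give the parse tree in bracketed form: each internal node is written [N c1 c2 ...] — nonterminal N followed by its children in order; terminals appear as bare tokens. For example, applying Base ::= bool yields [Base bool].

[Ty [Pr [Base a]] => [Ty [Pr [Pr [Pr [Base b]] × [Base b]] × [Base bool]] => [Ty [Pr [Base bool]]]]]

Ty
Pr => Ty
Base => Ty
a => Ty
a => Pr => Ty
a => Pr × Base => Ty
a => Pr × Base × Base => Ty
a => Base × Base × Base => Ty
a => b × Base × Base => Ty
a => b × b × Base => Ty
a => b × b × bool => Ty
a => b × b × bool => Pr
a => b × b × bool => Base
a => b × b × bool => bool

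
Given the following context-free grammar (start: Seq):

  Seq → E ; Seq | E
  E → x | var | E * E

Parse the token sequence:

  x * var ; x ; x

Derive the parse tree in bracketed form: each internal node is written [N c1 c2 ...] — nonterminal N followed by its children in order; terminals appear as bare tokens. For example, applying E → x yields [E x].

Seq
E ; Seq
E * E ; Seq
x * E ; Seq
x * var ; Seq
x * var ; E ; Seq
x * var ; x ; Seq
x * var ; x ; E
x * var ; x ; x

[Seq [E [E x] * [E var]] ; [Seq [E x] ; [Seq [E x]]]]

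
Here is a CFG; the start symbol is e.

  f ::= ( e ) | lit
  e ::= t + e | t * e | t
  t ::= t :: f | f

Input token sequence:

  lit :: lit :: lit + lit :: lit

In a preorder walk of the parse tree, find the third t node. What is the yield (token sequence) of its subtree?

lit

[e [t [t [t [f lit]] :: [f lit]] :: [f lit]] + [e [t [t [f lit]] :: [f lit]]]]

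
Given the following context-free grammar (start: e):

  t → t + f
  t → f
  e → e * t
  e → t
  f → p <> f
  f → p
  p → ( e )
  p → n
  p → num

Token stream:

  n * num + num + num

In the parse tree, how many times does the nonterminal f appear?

[e [e [t [f [p n]]]] * [t [t [t [f [p num]]] + [f [p num]]] + [f [p num]]]]

4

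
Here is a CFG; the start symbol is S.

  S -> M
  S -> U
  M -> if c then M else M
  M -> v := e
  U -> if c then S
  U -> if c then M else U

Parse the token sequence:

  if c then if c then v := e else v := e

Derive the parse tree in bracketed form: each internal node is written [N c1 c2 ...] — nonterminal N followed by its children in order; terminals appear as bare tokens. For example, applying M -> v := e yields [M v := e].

S
U
if c then S
if c then M
if c then if c then M else M
if c then if c then v := e else M
if c then if c then v := e else v := e

[S [U if c then [S [M if c then [M v := e] else [M v := e]]]]]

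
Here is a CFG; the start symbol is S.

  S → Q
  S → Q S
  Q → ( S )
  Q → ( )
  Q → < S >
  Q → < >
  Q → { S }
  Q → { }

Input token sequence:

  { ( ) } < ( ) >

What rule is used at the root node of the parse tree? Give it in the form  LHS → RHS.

S → Q S

[S [Q { [S [Q ( )]] }] [S [Q < [S [Q ( )]] >]]]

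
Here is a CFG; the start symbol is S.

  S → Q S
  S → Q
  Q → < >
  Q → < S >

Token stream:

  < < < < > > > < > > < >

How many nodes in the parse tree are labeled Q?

6

[S [Q < [S [Q < [S [Q < [S [Q < >]] >]] >] [S [Q < >]]] >] [S [Q < >]]]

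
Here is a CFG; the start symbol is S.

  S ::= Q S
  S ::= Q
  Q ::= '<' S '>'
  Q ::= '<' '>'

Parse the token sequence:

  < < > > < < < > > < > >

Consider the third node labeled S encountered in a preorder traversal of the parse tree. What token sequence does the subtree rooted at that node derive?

< < < > > < > >

[S [Q < [S [Q < >]] >] [S [Q < [S [Q < [S [Q < >]] >] [S [Q < >]]] >]]]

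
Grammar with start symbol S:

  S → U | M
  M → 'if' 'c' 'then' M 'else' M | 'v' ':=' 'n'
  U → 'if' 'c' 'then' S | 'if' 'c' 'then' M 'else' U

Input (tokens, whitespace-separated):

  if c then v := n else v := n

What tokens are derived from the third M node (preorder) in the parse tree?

[S [M if c then [M v := n] else [M v := n]]]

v := n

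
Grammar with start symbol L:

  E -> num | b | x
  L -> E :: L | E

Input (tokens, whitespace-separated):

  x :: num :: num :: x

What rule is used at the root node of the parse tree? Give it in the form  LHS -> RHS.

[L [E x] :: [L [E num] :: [L [E num] :: [L [E x]]]]]

L -> E :: L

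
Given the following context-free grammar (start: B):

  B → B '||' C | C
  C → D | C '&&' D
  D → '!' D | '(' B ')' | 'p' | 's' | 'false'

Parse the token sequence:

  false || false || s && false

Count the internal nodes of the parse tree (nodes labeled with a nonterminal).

[B [B [B [C [D false]]] || [C [D false]]] || [C [C [D s]] && [D false]]]

11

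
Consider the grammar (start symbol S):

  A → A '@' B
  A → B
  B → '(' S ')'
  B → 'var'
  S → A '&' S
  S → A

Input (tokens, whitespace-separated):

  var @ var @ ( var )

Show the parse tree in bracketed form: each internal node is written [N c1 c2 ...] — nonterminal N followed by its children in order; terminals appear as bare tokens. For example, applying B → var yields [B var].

[S [A [A [A [B var]] @ [B var]] @ [B ( [S [A [B var]]] )]]]

S
A
A @ B
A @ B @ B
B @ B @ B
var @ B @ B
var @ var @ B
var @ var @ ( S )
var @ var @ ( A )
var @ var @ ( B )
var @ var @ ( var )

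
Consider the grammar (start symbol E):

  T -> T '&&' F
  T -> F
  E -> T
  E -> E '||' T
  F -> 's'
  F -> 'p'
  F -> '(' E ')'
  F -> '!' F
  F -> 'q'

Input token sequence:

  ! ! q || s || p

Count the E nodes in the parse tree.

[E [E [E [T [F ! [F ! [F q]]]]] || [T [F s]]] || [T [F p]]]

3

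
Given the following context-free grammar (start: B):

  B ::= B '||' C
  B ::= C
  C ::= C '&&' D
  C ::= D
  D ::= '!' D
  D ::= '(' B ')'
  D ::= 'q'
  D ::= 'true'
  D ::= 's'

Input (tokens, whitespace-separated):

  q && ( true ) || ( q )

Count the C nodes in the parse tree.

5

[B [B [C [C [D q]] && [D ( [B [C [D true]]] )]]] || [C [D ( [B [C [D q]]] )]]]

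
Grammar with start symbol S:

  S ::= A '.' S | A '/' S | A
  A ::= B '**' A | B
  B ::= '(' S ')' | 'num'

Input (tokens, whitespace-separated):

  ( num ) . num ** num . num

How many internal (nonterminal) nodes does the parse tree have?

[S [A [B ( [S [A [B num]]] )]] . [S [A [B num] ** [A [B num]]] . [S [A [B num]]]]]

14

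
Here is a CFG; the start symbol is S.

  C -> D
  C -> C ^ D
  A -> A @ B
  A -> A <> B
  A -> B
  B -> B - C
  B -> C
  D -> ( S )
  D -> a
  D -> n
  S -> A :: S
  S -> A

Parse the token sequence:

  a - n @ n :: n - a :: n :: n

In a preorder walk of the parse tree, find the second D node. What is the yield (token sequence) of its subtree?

n

[S [A [A [B [B [C [D a]]] - [C [D n]]]] @ [B [C [D n]]]] :: [S [A [B [B [C [D n]]] - [C [D a]]]] :: [S [A [B [C [D n]]]] :: [S [A [B [C [D n]]]]]]]]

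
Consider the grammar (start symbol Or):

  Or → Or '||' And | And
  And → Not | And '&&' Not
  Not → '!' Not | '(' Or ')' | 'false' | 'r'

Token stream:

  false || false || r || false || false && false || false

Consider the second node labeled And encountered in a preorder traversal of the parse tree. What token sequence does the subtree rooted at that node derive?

false

[Or [Or [Or [Or [Or [Or [And [Not false]]] || [And [Not false]]] || [And [Not r]]] || [And [Not false]]] || [And [And [Not false]] && [Not false]]] || [And [Not false]]]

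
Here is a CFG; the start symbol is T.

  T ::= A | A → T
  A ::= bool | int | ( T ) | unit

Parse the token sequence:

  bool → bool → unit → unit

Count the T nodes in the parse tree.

[T [A bool] → [T [A bool] → [T [A unit] → [T [A unit]]]]]

4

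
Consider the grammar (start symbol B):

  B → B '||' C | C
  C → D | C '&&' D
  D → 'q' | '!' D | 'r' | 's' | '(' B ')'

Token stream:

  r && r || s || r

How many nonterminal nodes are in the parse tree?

[B [B [B [C [C [D r]] && [D r]]] || [C [D s]]] || [C [D r]]]

11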